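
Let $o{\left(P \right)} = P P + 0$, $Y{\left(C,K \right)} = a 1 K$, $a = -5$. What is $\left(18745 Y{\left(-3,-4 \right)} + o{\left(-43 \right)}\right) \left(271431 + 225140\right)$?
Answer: $187082627679$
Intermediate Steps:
$Y{\left(C,K \right)} = - 5 K$ ($Y{\left(C,K \right)} = \left(-5\right) 1 K = - 5 K$)
$o{\left(P \right)} = P^{2}$ ($o{\left(P \right)} = P^{2} + 0 = P^{2}$)
$\left(18745 Y{\left(-3,-4 \right)} + o{\left(-43 \right)}\right) \left(271431 + 225140\right) = \left(18745 \left(\left(-5\right) \left(-4\right)\right) + \left(-43\right)^{2}\right) \left(271431 + 225140\right) = \left(18745 \cdot 20 + 1849\right) 496571 = \left(374900 + 1849\right) 496571 = 376749 \cdot 496571 = 187082627679$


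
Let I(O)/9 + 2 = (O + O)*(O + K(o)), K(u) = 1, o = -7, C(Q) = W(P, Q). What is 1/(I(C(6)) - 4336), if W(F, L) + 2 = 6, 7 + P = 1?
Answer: -1/3994 ≈ -0.00025038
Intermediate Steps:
P = -6 (P = -7 + 1 = -6)
W(F, L) = 4 (W(F, L) = -2 + 6 = 4)
C(Q) = 4
I(O) = -18 + 18*O*(1 + O) (I(O) = -18 + 9*((O + O)*(O + 1)) = -18 + 9*((2*O)*(1 + O)) = -18 + 9*(2*O*(1 + O)) = -18 + 18*O*(1 + O))
1/(I(C(6)) - 4336) = 1/((-18 + 18*4 + 18*4²) - 4336) = 1/((-18 + 72 + 18*16) - 4336) = 1/((-18 + 72 + 288) - 4336) = 1/(342 - 4336) = 1/(-3994) = -1/3994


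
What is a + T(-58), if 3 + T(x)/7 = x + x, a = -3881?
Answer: -4714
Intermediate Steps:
T(x) = -21 + 14*x (T(x) = -21 + 7*(x + x) = -21 + 7*(2*x) = -21 + 14*x)
a + T(-58) = -3881 + (-21 + 14*(-58)) = -3881 + (-21 - 812) = -3881 - 833 = -4714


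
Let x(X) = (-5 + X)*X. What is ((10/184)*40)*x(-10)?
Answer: 7500/23 ≈ 326.09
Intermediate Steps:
x(X) = X*(-5 + X)
((10/184)*40)*x(-10) = ((10/184)*40)*(-10*(-5 - 10)) = ((10*(1/184))*40)*(-10*(-15)) = ((5/92)*40)*150 = (50/23)*150 = 7500/23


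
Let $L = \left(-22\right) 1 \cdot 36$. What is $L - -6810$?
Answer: $6018$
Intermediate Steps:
$L = -792$ ($L = \left(-22\right) 36 = -792$)
$L - -6810 = -792 - -6810 = -792 + 6810 = 6018$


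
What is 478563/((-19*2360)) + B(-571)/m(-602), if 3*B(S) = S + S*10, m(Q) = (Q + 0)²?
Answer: -130145269099/12187646520 ≈ -10.678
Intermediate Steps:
m(Q) = Q²
B(S) = 11*S/3 (B(S) = (S + S*10)/3 = (S + 10*S)/3 = (11*S)/3 = 11*S/3)
478563/((-19*2360)) + B(-571)/m(-602) = 478563/((-19*2360)) + ((11/3)*(-571))/((-602)²) = 478563/(-44840) - 6281/3/362404 = 478563*(-1/44840) - 6281/3*1/362404 = -478563/44840 - 6281/1087212 = -130145269099/12187646520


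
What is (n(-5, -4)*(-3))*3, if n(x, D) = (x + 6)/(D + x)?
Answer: 1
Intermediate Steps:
n(x, D) = (6 + x)/(D + x)
(n(-5, -4)*(-3))*3 = (((6 - 5)/(-4 - 5))*(-3))*3 = ((1/(-9))*(-3))*3 = (-⅑*1*(-3))*3 = -⅑*(-3)*3 = (⅓)*3 = 1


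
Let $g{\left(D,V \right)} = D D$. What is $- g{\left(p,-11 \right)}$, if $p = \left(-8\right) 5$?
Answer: $-1600$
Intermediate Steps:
$p = -40$
$g{\left(D,V \right)} = D^{2}$
$- g{\left(p,-11 \right)} = - \left(-40\right)^{2} = \left(-1\right) 1600 = -1600$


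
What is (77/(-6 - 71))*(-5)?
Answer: 5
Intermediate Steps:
(77/(-6 - 71))*(-5) = (77/(-77))*(-5) = (77*(-1/77))*(-5) = -1*(-5) = 5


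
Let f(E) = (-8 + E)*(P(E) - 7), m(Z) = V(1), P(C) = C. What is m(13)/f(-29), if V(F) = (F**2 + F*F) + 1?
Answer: 1/444 ≈ 0.0022523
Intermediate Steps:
V(F) = 1 + 2*F**2 (V(F) = (F**2 + F**2) + 1 = 2*F**2 + 1 = 1 + 2*F**2)
m(Z) = 3 (m(Z) = 1 + 2*1**2 = 1 + 2*1 = 1 + 2 = 3)
f(E) = (-8 + E)*(-7 + E) (f(E) = (-8 + E)*(E - 7) = (-8 + E)*(-7 + E))
m(13)/f(-29) = 3/(56 + (-29)**2 - 15*(-29)) = 3/(56 + 841 + 435) = 3/1332 = 3*(1/1332) = 1/444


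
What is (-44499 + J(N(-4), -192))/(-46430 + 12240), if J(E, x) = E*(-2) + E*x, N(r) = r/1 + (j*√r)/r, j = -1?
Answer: 43723/34190 + 97*I/34190 ≈ 1.2788 + 0.0028371*I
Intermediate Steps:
N(r) = r - 1/√r (N(r) = r/1 + (-√r)/r = r*1 - 1/√r = r - 1/√r)
J(E, x) = -2*E + E*x
(-44499 + J(N(-4), -192))/(-46430 + 12240) = (-44499 + (-4 - 1/√(-4))*(-2 - 192))/(-46430 + 12240) = (-44499 + (-4 - (-1)*I/2)*(-194))/(-34190) = (-44499 + (-4 + I/2)*(-194))*(-1/34190) = (-44499 + (776 - 97*I))*(-1/34190) = (-43723 - 97*I)*(-1/34190) = 43723/34190 + 97*I/34190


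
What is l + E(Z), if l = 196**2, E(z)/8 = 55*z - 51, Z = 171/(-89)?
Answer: 3307472/89 ≈ 37163.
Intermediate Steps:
Z = -171/89 (Z = 171*(-1/89) = -171/89 ≈ -1.9213)
E(z) = -408 + 440*z (E(z) = 8*(55*z - 51) = 8*(-51 + 55*z) = -408 + 440*z)
l = 38416
l + E(Z) = 38416 + (-408 + 440*(-171/89)) = 38416 + (-408 - 75240/89) = 38416 - 111552/89 = 3307472/89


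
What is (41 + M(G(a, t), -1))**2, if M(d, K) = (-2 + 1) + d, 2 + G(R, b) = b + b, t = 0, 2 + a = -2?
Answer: 1444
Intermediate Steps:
a = -4 (a = -2 - 2 = -4)
G(R, b) = -2 + 2*b (G(R, b) = -2 + (b + b) = -2 + 2*b)
M(d, K) = -1 + d
(41 + M(G(a, t), -1))**2 = (41 + (-1 + (-2 + 2*0)))**2 = (41 + (-1 + (-2 + 0)))**2 = (41 + (-1 - 2))**2 = (41 - 3)**2 = 38**2 = 1444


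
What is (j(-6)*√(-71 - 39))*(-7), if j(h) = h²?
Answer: -252*I*√110 ≈ -2643.0*I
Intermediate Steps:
(j(-6)*√(-71 - 39))*(-7) = ((-6)²*√(-71 - 39))*(-7) = (36*√(-110))*(-7) = (36*(I*√110))*(-7) = (36*I*√110)*(-7) = -252*I*√110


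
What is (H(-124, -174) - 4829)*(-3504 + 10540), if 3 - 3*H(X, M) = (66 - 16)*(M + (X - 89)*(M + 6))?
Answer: -4209835808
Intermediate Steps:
H(X, M) = 1 - 50*M/3 - 50*(-89 + X)*(6 + M)/3 (H(X, M) = 1 - (66 - 16)*(M + (X - 89)*(M + 6))/3 = 1 - 50*(M + (-89 + X)*(6 + M))/3 = 1 - (50*M + 50*(-89 + X)*(6 + M))/3 = 1 + (-50*M/3 - 50*(-89 + X)*(6 + M)/3) = 1 - 50*M/3 - 50*(-89 + X)*(6 + M)/3)
(H(-124, -174) - 4829)*(-3504 + 10540) = ((8901 - 100*(-124) + (4400/3)*(-174) - 50/3*(-174)*(-124)) - 4829)*(-3504 + 10540) = ((8901 + 12400 - 255200 - 359600) - 4829)*7036 = (-593499 - 4829)*7036 = -598328*7036 = -4209835808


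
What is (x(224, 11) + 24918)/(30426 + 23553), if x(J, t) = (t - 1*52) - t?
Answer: 24866/53979 ≈ 0.46066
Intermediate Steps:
x(J, t) = -52 (x(J, t) = (t - 52) - t = (-52 + t) - t = -52)
(x(224, 11) + 24918)/(30426 + 23553) = (-52 + 24918)/(30426 + 23553) = 24866/53979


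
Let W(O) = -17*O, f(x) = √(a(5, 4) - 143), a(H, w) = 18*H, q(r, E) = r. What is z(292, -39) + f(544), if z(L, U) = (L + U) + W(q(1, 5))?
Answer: 236 + I*√53 ≈ 236.0 + 7.2801*I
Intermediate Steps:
f(x) = I*√53 (f(x) = √(18*5 - 143) = √(90 - 143) = √(-53) = I*√53)
z(L, U) = -17 + L + U (z(L, U) = (L + U) - 17*1 = (L + U) - 17 = -17 + L + U)
z(292, -39) + f(544) = (-17 + 292 - 39) + I*√53 = 236 + I*√53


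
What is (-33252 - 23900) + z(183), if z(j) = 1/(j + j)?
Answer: -20917631/366 ≈ -57152.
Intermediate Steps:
z(j) = 1/(2*j)
(-33252 - 23900) + z(183) = (-33252 - 23900) + (½)/183 = -57152 + (½)*(1/183) = -57152 + 1/366 = -20917631/366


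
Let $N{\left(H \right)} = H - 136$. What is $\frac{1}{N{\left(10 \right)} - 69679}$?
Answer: $- \frac{1}{69805} \approx -1.4326 \cdot 10^{-5}$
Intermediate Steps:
$N{\left(H \right)} = -136 + H$
$\frac{1}{N{\left(10 \right)} - 69679} = \frac{1}{\left(-136 + 10\right) - 69679} = \frac{1}{-126 - 69679} = \frac{1}{-69805} = - \frac{1}{69805}$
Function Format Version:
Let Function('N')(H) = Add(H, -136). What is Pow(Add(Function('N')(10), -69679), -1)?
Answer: Rational(-1, 69805) ≈ -1.4326e-5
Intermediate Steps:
Function('N')(H) = Add(-136, H)
Pow(Add(Function('N')(10), -69679), -1) = Pow(Add(Add(-136, 10), -69679), -1) = Pow(Add(-126, -69679), -1) = Pow(-69805, -1) = Rational(-1, 69805)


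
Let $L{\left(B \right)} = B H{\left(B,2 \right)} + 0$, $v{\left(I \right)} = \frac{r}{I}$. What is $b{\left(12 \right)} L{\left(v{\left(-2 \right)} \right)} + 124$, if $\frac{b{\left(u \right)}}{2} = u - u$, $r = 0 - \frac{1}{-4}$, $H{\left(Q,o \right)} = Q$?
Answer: $124$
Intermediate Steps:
$r = \frac{1}{4}$ ($r = 0 - - \frac{1}{4} = 0 + \frac{1}{4} = \frac{1}{4} \approx 0.25$)
$b{\left(u \right)} = 0$ ($b{\left(u \right)} = 2 \left(u - u\right) = 2 \cdot 0 = 0$)
$v{\left(I \right)} = \frac{1}{4 I}$
$L{\left(B \right)} = B^{2}$ ($L{\left(B \right)} = B B + 0 = B^{2} + 0 = B^{2}$)
$b{\left(12 \right)} L{\left(v{\left(-2 \right)} \right)} + 124 = 0 \left(\frac{1}{4 \left(-2\right)}\right)^{2} + 124 = 0 \left(\frac{1}{4} \left(- \frac{1}{2}\right)\right)^{2} + 124 = 0 \left(- \frac{1}{8}\right)^{2} + 124 = 0 \cdot \frac{1}{64} + 124 = 0 + 124 = 124$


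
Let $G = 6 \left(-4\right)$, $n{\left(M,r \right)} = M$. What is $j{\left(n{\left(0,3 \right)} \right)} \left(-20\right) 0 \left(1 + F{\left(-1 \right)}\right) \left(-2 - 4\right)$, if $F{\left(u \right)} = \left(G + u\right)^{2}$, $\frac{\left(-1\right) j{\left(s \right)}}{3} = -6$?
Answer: $0$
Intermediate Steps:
$G = -24$
$j{\left(s \right)} = 18$ ($j{\left(s \right)} = \left(-3\right) \left(-6\right) = 18$)
$F{\left(u \right)} = \left(-24 + u\right)^{2}$
$j{\left(n{\left(0,3 \right)} \right)} \left(-20\right) 0 \left(1 + F{\left(-1 \right)}\right) \left(-2 - 4\right) = 18 \left(-20\right) 0 \left(1 + \left(-24 - 1\right)^{2}\right) \left(-2 - 4\right) = - 360 \cdot 0 \left(1 + \left(-25\right)^{2}\right) \left(-6\right) = - 360 \cdot 0 \left(1 + 625\right) \left(-6\right) = - 360 \cdot 0 \cdot 626 \left(-6\right) = - 360 \cdot 0 \left(-3756\right) = \left(-360\right) 0 = 0$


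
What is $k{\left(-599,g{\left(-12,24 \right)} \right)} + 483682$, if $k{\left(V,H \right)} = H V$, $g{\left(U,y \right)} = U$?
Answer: $490870$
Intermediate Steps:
$k{\left(-599,g{\left(-12,24 \right)} \right)} + 483682 = \left(-12\right) \left(-599\right) + 483682 = 7188 + 483682 = 490870$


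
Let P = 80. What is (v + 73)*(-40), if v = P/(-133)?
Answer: -385160/133 ≈ -2895.9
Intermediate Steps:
v = -80/133 (v = 80/(-133) = 80*(-1/133) = -80/133 ≈ -0.60150)
(v + 73)*(-40) = (-80/133 + 73)*(-40) = (9629/133)*(-40) = -385160/133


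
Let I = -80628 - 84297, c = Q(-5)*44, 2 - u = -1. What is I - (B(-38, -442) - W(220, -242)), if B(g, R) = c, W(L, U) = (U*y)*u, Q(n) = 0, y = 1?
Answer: -165651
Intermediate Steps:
u = 3 (u = 2 - 1*(-1) = 2 + 1 = 3)
W(L, U) = 3*U (W(L, U) = (U*1)*3 = U*3 = 3*U)
c = 0 (c = 0*44 = 0)
B(g, R) = 0
I = -164925
I - (B(-38, -442) - W(220, -242)) = -164925 - (0 - 3*(-242)) = -164925 - (0 - 1*(-726)) = -164925 - (0 + 726) = -164925 - 1*726 = -164925 - 726 = -165651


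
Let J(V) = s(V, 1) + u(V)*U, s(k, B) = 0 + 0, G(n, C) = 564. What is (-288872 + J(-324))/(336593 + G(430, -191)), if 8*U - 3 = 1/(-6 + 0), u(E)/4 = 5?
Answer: -3466379/4045884 ≈ -0.85677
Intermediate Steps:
u(E) = 20 (u(E) = 4*5 = 20)
U = 17/48 (U = 3/8 + 1/(8*(-6 + 0)) = 3/8 + (⅛)/(-6) = 3/8 + (⅛)*(-⅙) = 3/8 - 1/48 = 17/48 ≈ 0.35417)
s(k, B) = 0
J(V) = 85/12 (J(V) = 0 + 20*(17/48) = 0 + 85/12 = 85/12)
(-288872 + J(-324))/(336593 + G(430, -191)) = (-288872 + 85/12)/(336593 + 564) = -3466379/12/337157 = -3466379/12*1/337157 = -3466379/4045884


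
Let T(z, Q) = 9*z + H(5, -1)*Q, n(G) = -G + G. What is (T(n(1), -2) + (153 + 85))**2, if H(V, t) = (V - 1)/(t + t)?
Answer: 58564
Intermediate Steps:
H(V, t) = (-1 + V)/(2*t) (H(V, t) = (-1 + V)/((2*t)) = (-1 + V)*(1/(2*t)) = (-1 + V)/(2*t))
n(G) = 0
T(z, Q) = -2*Q + 9*z (T(z, Q) = 9*z + ((1/2)*(-1 + 5)/(-1))*Q = 9*z + ((1/2)*(-1)*4)*Q = 9*z - 2*Q = -2*Q + 9*z)
(T(n(1), -2) + (153 + 85))**2 = ((-2*(-2) + 9*0) + (153 + 85))**2 = ((4 + 0) + 238)**2 = (4 + 238)**2 = 242**2 = 58564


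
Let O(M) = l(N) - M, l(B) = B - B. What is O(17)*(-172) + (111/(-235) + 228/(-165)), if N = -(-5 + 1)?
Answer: 7553747/2585 ≈ 2922.1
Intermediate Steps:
N = 4 (N = -1*(-4) = 4)
l(B) = 0
O(M) = -M (O(M) = 0 - M = -M)
O(17)*(-172) + (111/(-235) + 228/(-165)) = -1*17*(-172) + (111/(-235) + 228/(-165)) = -17*(-172) + (111*(-1/235) + 228*(-1/165)) = 2924 + (-111/235 - 76/55) = 2924 - 4793/2585 = 7553747/2585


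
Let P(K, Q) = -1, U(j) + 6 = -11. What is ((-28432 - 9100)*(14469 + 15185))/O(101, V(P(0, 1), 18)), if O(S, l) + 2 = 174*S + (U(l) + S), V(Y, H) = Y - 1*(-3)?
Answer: -139121741/2207 ≈ -63037.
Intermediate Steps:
U(j) = -17 (U(j) = -6 - 11 = -17)
V(Y, H) = 3 + Y (V(Y, H) = Y + 3 = 3 + Y)
O(S, l) = -19 + 175*S (O(S, l) = -2 + (174*S + (-17 + S)) = -2 + (-17 + 175*S) = -19 + 175*S)
((-28432 - 9100)*(14469 + 15185))/O(101, V(P(0, 1), 18)) = ((-28432 - 9100)*(14469 + 15185))/(-19 + 175*101) = (-37532*29654)/(-19 + 17675) = -1112973928/17656 = -1112973928*1/17656 = -139121741/2207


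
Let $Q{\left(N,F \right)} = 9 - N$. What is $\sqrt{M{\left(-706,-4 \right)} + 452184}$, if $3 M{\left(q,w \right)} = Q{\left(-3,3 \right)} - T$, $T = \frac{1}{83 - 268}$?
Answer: $\frac{\sqrt{139285209255}}{555} \approx 672.45$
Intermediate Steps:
$T = - \frac{1}{185}$ ($T = \frac{1}{-185} = - \frac{1}{185} \approx -0.0054054$)
$M{\left(q,w \right)} = \frac{2221}{555}$ ($M{\left(q,w \right)} = \frac{\left(9 - -3\right) - - \frac{1}{185}}{3} = \frac{\left(9 + 3\right) + \frac{1}{185}}{3} = \frac{12 + \frac{1}{185}}{3} = \frac{1}{3} \cdot \frac{2221}{185} = \frac{2221}{555}$)
$\sqrt{M{\left(-706,-4 \right)} + 452184} = \sqrt{\frac{2221}{555} + 452184} = \sqrt{\frac{250964341}{555}} = \frac{\sqrt{139285209255}}{555}$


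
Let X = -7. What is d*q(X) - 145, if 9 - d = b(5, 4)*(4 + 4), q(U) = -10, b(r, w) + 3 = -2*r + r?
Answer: -875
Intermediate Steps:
b(r, w) = -3 - r (b(r, w) = -3 + (-2*r + r) = -3 - r)
d = 73 (d = 9 - (-3 - 1*5)*(4 + 4) = 9 - (-3 - 5)*8 = 9 - (-8)*8 = 9 - 1*(-64) = 9 + 64 = 73)
d*q(X) - 145 = 73*(-10) - 145 = -730 - 145 = -875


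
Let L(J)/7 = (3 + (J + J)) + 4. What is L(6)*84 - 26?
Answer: 11146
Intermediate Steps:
L(J) = 49 + 14*J (L(J) = 7*((3 + (J + J)) + 4) = 7*((3 + 2*J) + 4) = 7*(7 + 2*J) = 49 + 14*J)
L(6)*84 - 26 = (49 + 14*6)*84 - 26 = (49 + 84)*84 - 26 = 133*84 - 26 = 11172 - 26 = 11146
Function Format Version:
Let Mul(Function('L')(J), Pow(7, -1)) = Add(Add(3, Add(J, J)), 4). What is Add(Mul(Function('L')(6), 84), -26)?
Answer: 11146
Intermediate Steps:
Function('L')(J) = Add(49, Mul(14, J)) (Function('L')(J) = Mul(7, Add(Add(3, Add(J, J)), 4)) = Mul(7, Add(Add(3, Mul(2, J)), 4)) = Mul(7, Add(7, Mul(2, J))) = Add(49, Mul(14, J)))
Add(Mul(Function('L')(6), 84), -26) = Add(Mul(Add(49, Mul(14, 6)), 84), -26) = Add(Mul(Add(49, 84), 84), -26) = Add(Mul(133, 84), -26) = Add(11172, -26) = 11146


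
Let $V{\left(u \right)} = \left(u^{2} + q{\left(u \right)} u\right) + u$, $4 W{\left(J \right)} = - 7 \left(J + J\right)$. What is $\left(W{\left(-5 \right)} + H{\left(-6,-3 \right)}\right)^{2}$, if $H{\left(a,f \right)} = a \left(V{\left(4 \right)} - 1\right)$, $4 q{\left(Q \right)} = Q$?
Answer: $\frac{58081}{4} \approx 14520.0$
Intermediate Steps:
$q{\left(Q \right)} = \frac{Q}{4}$
$W{\left(J \right)} = - \frac{7 J}{2}$ ($W{\left(J \right)} = \frac{\left(-7\right) \left(J + J\right)}{4} = \frac{\left(-7\right) 2 J}{4} = \frac{\left(-14\right) J}{4} = - \frac{7 J}{2}$)
$V{\left(u \right)} = u + \frac{5 u^{2}}{4}$ ($V{\left(u \right)} = \left(u^{2} + \frac{u}{4} u\right) + u = \left(u^{2} + \frac{u^{2}}{4}\right) + u = \frac{5 u^{2}}{4} + u = u + \frac{5 u^{2}}{4}$)
$H{\left(a,f \right)} = 23 a$ ($H{\left(a,f \right)} = a \left(\frac{1}{4} \cdot 4 \left(4 + 5 \cdot 4\right) - 1\right) = a \left(\frac{1}{4} \cdot 4 \left(4 + 20\right) - 1\right) = a \left(\frac{1}{4} \cdot 4 \cdot 24 - 1\right) = a \left(24 - 1\right) = a 23 = 23 a$)
$\left(W{\left(-5 \right)} + H{\left(-6,-3 \right)}\right)^{2} = \left(\left(- \frac{7}{2}\right) \left(-5\right) + 23 \left(-6\right)\right)^{2} = \left(\frac{35}{2} - 138\right)^{2} = \left(- \frac{241}{2}\right)^{2} = \frac{58081}{4}$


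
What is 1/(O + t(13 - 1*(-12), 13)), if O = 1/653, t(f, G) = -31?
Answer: -653/20242 ≈ -0.032260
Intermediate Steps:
O = 1/653 ≈ 0.0015314
1/(O + t(13 - 1*(-12), 13)) = 1/(1/653 - 31) = 1/(-20242/653) = -653/20242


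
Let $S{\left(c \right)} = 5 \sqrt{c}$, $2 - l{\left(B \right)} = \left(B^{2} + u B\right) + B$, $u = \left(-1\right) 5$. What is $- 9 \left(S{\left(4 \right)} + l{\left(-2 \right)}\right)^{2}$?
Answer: $0$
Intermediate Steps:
$u = -5$
$l{\left(B \right)} = 2 - B^{2} + 4 B$ ($l{\left(B \right)} = 2 - \left(\left(B^{2} - 5 B\right) + B\right) = 2 - \left(B^{2} - 4 B\right) = 2 - B^{2} + 4 B$)
$- 9 \left(S{\left(4 \right)} + l{\left(-2 \right)}\right)^{2} = - 9 \left(5 \sqrt{4} + \left(2 - \left(-2\right)^{2} + 4 \left(-2\right)\right)\right)^{2} = - 9 \left(5 \cdot 2 - 10\right)^{2} = - 9 \left(10 - 10\right)^{2} = - 9 \cdot 0^{2} = \left(-9\right) 0 = 0$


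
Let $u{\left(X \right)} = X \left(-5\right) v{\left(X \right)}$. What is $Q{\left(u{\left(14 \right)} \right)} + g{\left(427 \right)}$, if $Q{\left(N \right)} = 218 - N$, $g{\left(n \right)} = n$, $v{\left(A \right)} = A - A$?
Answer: $645$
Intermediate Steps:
$v{\left(A \right)} = 0$
$u{\left(X \right)} = 0$ ($u{\left(X \right)} = X \left(-5\right) 0 = - 5 X 0 = 0$)
$Q{\left(u{\left(14 \right)} \right)} + g{\left(427 \right)} = \left(218 - 0\right) + 427 = \left(218 + 0\right) + 427 = 218 + 427 = 645$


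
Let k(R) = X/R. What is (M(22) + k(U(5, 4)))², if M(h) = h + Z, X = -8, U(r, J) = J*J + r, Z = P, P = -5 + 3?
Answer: 169744/441 ≈ 384.91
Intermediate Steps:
P = -2
Z = -2
U(r, J) = r + J² (U(r, J) = J² + r = r + J²)
M(h) = -2 + h (M(h) = h - 2 = -2 + h)
k(R) = -8/R
(M(22) + k(U(5, 4)))² = ((-2 + 22) - 8/(5 + 4²))² = (20 - 8/(5 + 16))² = (20 - 8/21)² = (412/21)² = 169744/441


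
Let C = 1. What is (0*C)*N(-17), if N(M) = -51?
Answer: 0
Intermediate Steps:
(0*C)*N(-17) = (0*1)*(-51) = 0*(-51) = 0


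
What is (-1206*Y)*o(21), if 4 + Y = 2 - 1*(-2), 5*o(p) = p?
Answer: 0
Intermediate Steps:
o(p) = p/5
Y = 0 (Y = -4 + (2 - 1*(-2)) = -4 + (2 + 2) = -4 + 4 = 0)
(-1206*Y)*o(21) = (-1206*0)*((⅕)*21) = 0*(21/5) = 0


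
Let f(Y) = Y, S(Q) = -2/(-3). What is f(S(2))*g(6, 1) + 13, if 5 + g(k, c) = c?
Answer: 31/3 ≈ 10.333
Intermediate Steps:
S(Q) = 2/3 (S(Q) = -2*(-1/3) = 2/3)
g(k, c) = -5 + c
f(S(2))*g(6, 1) + 13 = 2*(-5 + 1)/3 + 13 = (2/3)*(-4) + 13 = -8/3 + 13 = 31/3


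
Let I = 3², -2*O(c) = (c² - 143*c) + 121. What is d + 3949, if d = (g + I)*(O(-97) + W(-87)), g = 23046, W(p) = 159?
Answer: -532170667/2 ≈ -2.6609e+8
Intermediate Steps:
O(c) = -121/2 - c²/2 + 143*c/2 (O(c) = -((c² - 143*c) + 121)/2 = -(121 + c² - 143*c)/2 = -121/2 - c²/2 + 143*c/2)
I = 9
d = -532178565/2 (d = (23046 + 9)*((-121/2 - ½*(-97)² + (143/2)*(-97)) + 159) = 23055*((-121/2 - ½*9409 - 13871/2) + 159) = 23055*((-121/2 - 9409/2 - 13871/2) + 159) = 23055*(-23401/2 + 159) = 23055*(-23083/2) = -532178565/2 ≈ -2.6609e+8)
d + 3949 = -532178565/2 + 3949 = -532170667/2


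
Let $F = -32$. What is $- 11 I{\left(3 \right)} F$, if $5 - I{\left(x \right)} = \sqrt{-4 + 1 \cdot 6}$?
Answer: $1760 - 352 \sqrt{2} \approx 1262.2$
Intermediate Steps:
$I{\left(x \right)} = 5 - \sqrt{2}$ ($I{\left(x \right)} = 5 - \sqrt{-4 + 1 \cdot 6} = 5 - \sqrt{-4 + 6} = 5 - \sqrt{2}$)
$- 11 I{\left(3 \right)} F = - 11 \left(5 - \sqrt{2}\right) \left(-32\right) = \left(-55 + 11 \sqrt{2}\right) \left(-32\right) = 1760 - 352 \sqrt{2}$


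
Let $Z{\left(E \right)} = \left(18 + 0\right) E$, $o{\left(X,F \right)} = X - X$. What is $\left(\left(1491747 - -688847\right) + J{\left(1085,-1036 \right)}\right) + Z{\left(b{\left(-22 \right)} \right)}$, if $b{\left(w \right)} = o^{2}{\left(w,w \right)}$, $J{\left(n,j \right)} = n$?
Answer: $2181679$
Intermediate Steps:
$o{\left(X,F \right)} = 0$
$b{\left(w \right)} = 0$ ($b{\left(w \right)} = 0^{2} = 0$)
$Z{\left(E \right)} = 18 E$
$\left(\left(1491747 - -688847\right) + J{\left(1085,-1036 \right)}\right) + Z{\left(b{\left(-22 \right)} \right)} = \left(\left(1491747 - -688847\right) + 1085\right) + 18 \cdot 0 = \left(\left(1491747 + 688847\right) + 1085\right) + 0 = \left(2180594 + 1085\right) + 0 = 2181679 + 0 = 2181679$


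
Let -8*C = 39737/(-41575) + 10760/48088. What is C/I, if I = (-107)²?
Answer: 45735183/5722377927850 ≈ 7.9923e-6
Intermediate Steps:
C = 45735183/499814650 (C = -(39737/(-41575) + 10760/48088)/8 = -(39737*(-1/41575) + 10760*(1/48088))/8 = -(-39737/41575 + 1345/6011)/8 = -⅛*(-182940732/249907325) = 45735183/499814650 ≈ 0.091504)
I = 11449
C/I = (45735183/499814650)/11449 = (45735183/499814650)*(1/11449) = 45735183/5722377927850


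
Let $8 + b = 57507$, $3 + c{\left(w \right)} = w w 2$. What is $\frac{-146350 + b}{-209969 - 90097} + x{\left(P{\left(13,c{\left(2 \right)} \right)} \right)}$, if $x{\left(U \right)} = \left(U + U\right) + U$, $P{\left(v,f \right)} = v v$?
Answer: $\frac{50740771}{100022} \approx 507.3$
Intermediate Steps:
$c{\left(w \right)} = -3 + 2 w^{2}$ ($c{\left(w \right)} = -3 + w w 2 = -3 + w^{2} \cdot 2 = -3 + 2 w^{2}$)
$b = 57499$ ($b = -8 + 57507 = 57499$)
$P{\left(v,f \right)} = v^{2}$
$x{\left(U \right)} = 3 U$ ($x{\left(U \right)} = 2 U + U = 3 U$)
$\frac{-146350 + b}{-209969 - 90097} + x{\left(P{\left(13,c{\left(2 \right)} \right)} \right)} = \frac{-146350 + 57499}{-209969 - 90097} + 3 \cdot 13^{2} = - \frac{88851}{-300066} + 3 \cdot 169 = \left(-88851\right) \left(- \frac{1}{300066}\right) + 507 = \frac{29617}{100022} + 507 = \frac{50740771}{100022}$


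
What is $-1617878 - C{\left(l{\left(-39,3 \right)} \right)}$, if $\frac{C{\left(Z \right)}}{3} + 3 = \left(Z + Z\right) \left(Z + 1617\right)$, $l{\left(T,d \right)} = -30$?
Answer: $-1332209$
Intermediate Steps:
$C{\left(Z \right)} = -9 + 6 Z \left(1617 + Z\right)$ ($C{\left(Z \right)} = -9 + 3 \left(Z + Z\right) \left(Z + 1617\right) = -9 + 3 \cdot 2 Z \left(1617 + Z\right) = -9 + 6 Z \left(1617 + Z\right)$)
$-1617878 - C{\left(l{\left(-39,3 \right)} \right)} = -1617878 - \left(-9 + 6 \left(-30\right)^{2} + 9702 \left(-30\right)\right) = -1617878 - \left(-9 + 6 \cdot 900 - 291060\right) = -1617878 - \left(-9 + 5400 - 291060\right) = -1617878 - -285669 = -1617878 + 285669 = -1332209$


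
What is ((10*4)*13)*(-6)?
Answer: -3120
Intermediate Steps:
((10*4)*13)*(-6) = (40*13)*(-6) = 520*(-6) = -3120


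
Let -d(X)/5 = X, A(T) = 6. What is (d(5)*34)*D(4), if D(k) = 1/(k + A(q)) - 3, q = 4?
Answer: 2465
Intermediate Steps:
d(X) = -5*X
D(k) = -3 + 1/(6 + k) (D(k) = 1/(k + 6) - 3 = 1/(6 + k) - 3 = -3 + 1/(6 + k))
(d(5)*34)*D(4) = (-5*5*34)*((-17 - 3*4)/(6 + 4)) = (-25*34)*((-17 - 12)/10) = -85*(-29) = -850*(-29/10) = 2465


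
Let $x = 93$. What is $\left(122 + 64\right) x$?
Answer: $17298$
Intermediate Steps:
$\left(122 + 64\right) x = \left(122 + 64\right) 93 = 186 \cdot 93 = 17298$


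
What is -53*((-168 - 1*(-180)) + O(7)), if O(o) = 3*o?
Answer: -1749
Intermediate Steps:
-53*((-168 - 1*(-180)) + O(7)) = -53*((-168 - 1*(-180)) + 3*7) = -53*((-168 + 180) + 21) = -53*(12 + 21) = -53*33 = -1749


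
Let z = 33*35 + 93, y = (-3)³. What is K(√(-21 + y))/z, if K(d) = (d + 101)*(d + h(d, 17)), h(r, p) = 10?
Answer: 37/48 + 37*I*√3/104 ≈ 0.77083 + 0.61621*I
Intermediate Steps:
y = -27
z = 1248 (z = 1155 + 93 = 1248)
K(d) = (10 + d)*(101 + d) (K(d) = (d + 101)*(d + 10) = (101 + d)*(10 + d) = (10 + d)*(101 + d))
K(√(-21 + y))/z = (1010 + (√(-21 - 27))² + 111*√(-21 - 27))/1248 = (1010 + (√(-48))² + 111*√(-48))*(1/1248) = (1010 + (4*I*√3)² + 111*(4*I*√3))*(1/1248) = (1010 - 48 + 444*I*√3)*(1/1248) = (962 + 444*I*√3)*(1/1248) = 37/48 + 37*I*√3/104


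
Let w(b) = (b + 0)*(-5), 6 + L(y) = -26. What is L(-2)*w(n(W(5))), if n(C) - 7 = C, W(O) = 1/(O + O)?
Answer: 1136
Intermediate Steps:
L(y) = -32 (L(y) = -6 - 26 = -32)
W(O) = 1/(2*O)
n(C) = 7 + C
w(b) = -5*b (w(b) = b*(-5) = -5*b)
L(-2)*w(n(W(5))) = -(-160)*(7 + (1/2)/5) = -(-160)*(7 + (1/2)*(1/5)) = -(-160)*(7 + 1/10) = -(-160)*71/10 = -32*(-71/2) = 1136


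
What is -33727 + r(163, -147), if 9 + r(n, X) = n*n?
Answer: -7167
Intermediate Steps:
r(n, X) = -9 + n**2 (r(n, X) = -9 + n*n = -9 + n**2)
-33727 + r(163, -147) = -33727 + (-9 + 163**2) = -33727 + (-9 + 26569) = -33727 + 26560 = -7167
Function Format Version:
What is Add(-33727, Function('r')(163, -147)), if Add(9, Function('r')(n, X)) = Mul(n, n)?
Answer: -7167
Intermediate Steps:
Function('r')(n, X) = Add(-9, Pow(n, 2)) (Function('r')(n, X) = Add(-9, Mul(n, n)) = Add(-9, Pow(n, 2)))
Add(-33727, Function('r')(163, -147)) = Add(-33727, Add(-9, Pow(163, 2))) = Add(-33727, Add(-9, 26569)) = Add(-33727, 26560) = -7167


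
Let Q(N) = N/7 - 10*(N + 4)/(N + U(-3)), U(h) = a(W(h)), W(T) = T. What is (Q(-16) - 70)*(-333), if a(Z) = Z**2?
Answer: 208458/7 ≈ 29780.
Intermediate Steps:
U(h) = h**2
Q(N) = N/7 - 10*(4 + N)/(9 + N) (Q(N) = N/7 - 10*(N + 4)/(N + (-3)**2) = N*(1/7) - 10*(4 + N)/(N + 9) = N/7 - 10*(4 + N)/(9 + N))
(Q(-16) - 70)*(-333) = ((-280 + (-16)**2 - 61*(-16))/(7*(9 - 16)) - 70)*(-333) = ((1/7)*(-280 + 256 + 976)/(-7) - 70)*(-333) = ((1/7)*(-1/7)*952 - 70)*(-333) = (-136/7 - 70)*(-333) = -626/7*(-333) = 208458/7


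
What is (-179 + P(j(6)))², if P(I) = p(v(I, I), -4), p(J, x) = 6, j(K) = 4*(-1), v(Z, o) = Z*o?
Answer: 29929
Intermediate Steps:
j(K) = -4
P(I) = 6
(-179 + P(j(6)))² = (-179 + 6)² = (-173)² = 29929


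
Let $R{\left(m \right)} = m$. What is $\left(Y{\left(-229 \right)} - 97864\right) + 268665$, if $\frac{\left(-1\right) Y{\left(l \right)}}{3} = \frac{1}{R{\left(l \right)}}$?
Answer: $\frac{39113432}{229} \approx 1.708 \cdot 10^{5}$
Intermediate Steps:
$Y{\left(l \right)} = - \frac{3}{l}$
$\left(Y{\left(-229 \right)} - 97864\right) + 268665 = \left(- \frac{3}{-229} - 97864\right) + 268665 = \left(\left(-3\right) \left(- \frac{1}{229}\right) - 97864\right) + 268665 = \left(\frac{3}{229} - 97864\right) + 268665 = - \frac{22410853}{229} + 268665 = \frac{39113432}{229}$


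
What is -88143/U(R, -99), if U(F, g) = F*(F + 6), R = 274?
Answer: -88143/76720 ≈ -1.1489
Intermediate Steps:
U(F, g) = F*(6 + F)
-88143/U(R, -99) = -88143*1/(274*(6 + 274)) = -88143/(274*280) = -88143/76720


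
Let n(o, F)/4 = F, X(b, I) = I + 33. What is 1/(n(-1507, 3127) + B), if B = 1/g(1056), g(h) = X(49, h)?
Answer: 1089/13621213 ≈ 7.9949e-5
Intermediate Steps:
X(b, I) = 33 + I
g(h) = 33 + h
n(o, F) = 4*F
B = 1/1089 (B = 1/(33 + 1056) = 1/1089 ≈ 0.00091827)
1/(n(-1507, 3127) + B) = 1/(4*3127 + 1/1089) = 1/(12508 + 1/1089) = 1/(13621213/1089) = 1089/13621213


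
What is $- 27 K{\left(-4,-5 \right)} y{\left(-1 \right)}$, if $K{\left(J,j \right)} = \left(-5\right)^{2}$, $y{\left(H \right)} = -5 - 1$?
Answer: $4050$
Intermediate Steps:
$y{\left(H \right)} = -6$ ($y{\left(H \right)} = -5 - 1 = -6$)
$K{\left(J,j \right)} = 25$
$- 27 K{\left(-4,-5 \right)} y{\left(-1 \right)} = \left(-27\right) 25 \left(-6\right) = \left(-675\right) \left(-6\right) = 4050$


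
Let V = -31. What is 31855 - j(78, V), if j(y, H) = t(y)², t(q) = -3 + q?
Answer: 26230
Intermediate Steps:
j(y, H) = (-3 + y)²
31855 - j(78, V) = 31855 - (-3 + 78)² = 31855 - 1*75² = 31855 - 1*5625 = 31855 - 5625 = 26230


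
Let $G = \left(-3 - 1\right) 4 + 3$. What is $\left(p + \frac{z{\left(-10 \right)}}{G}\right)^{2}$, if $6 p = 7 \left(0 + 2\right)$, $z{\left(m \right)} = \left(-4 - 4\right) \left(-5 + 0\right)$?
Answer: $\frac{841}{1521} \approx 0.55293$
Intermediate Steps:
$z{\left(m \right)} = 40$ ($z{\left(m \right)} = \left(-8\right) \left(-5\right) = 40$)
$p = \frac{7}{3}$ ($p = \frac{7 \left(0 + 2\right)}{6} = \frac{7 \cdot 2}{6} = \frac{1}{6} \cdot 14 = \frac{7}{3} \approx 2.3333$)
$G = -13$ ($G = \left(-3 - 1\right) 4 + 3 = \left(-4\right) 4 + 3 = -16 + 3 = -13$)
$\left(p + \frac{z{\left(-10 \right)}}{G}\right)^{2} = \left(\frac{7}{3} + \frac{40}{-13}\right)^{2} = \left(\frac{7}{3} + 40 \left(- \frac{1}{13}\right)\right)^{2} = \left(\frac{7}{3} - \frac{40}{13}\right)^{2} = \left(- \frac{29}{39}\right)^{2} = \frac{841}{1521}$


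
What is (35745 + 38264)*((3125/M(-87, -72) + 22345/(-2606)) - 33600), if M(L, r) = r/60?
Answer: -10476388770445/3909 ≈ -2.6801e+9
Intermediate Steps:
M(L, r) = r/60 (M(L, r) = r*(1/60) = r/60)
(35745 + 38264)*((3125/M(-87, -72) + 22345/(-2606)) - 33600) = (35745 + 38264)*((3125/(((1/60)*(-72))) + 22345/(-2606)) - 33600) = 74009*((3125/(-6/5) + 22345*(-1/2606)) - 33600) = 74009*((3125*(-⅚) - 22345/2606) - 33600) = 74009*((-15625/6 - 22345/2606) - 33600) = 74009*(-10213205/3909 - 33600) = 74009*(-141555605/3909) = -10476388770445/3909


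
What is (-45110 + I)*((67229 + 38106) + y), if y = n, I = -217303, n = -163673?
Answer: 15308649594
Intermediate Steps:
y = -163673
(-45110 + I)*((67229 + 38106) + y) = (-45110 - 217303)*((67229 + 38106) - 163673) = -262413*(105335 - 163673) = -262413*(-58338) = 15308649594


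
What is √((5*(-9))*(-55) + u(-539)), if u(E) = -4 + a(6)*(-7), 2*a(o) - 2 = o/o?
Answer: √9842/2 ≈ 49.603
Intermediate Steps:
a(o) = 3/2 (a(o) = 1 + (o/o)/2 = 1 + (½)*1 = 1 + ½ = 3/2)
u(E) = -29/2 (u(E) = -4 + (3/2)*(-7) = -4 - 21/2 = -29/2)
√((5*(-9))*(-55) + u(-539)) = √((5*(-9))*(-55) - 29/2) = √(-45*(-55) - 29/2) = √(2475 - 29/2) = √(4921/2) = √9842/2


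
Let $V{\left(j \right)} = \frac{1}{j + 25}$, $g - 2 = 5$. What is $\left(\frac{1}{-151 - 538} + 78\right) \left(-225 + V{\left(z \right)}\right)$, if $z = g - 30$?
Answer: $- \frac{24129709}{1378} \approx -17511.0$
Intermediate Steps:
$g = 7$ ($g = 2 + 5 = 7$)
$z = -23$ ($z = 7 - 30 = -23$)
$V{\left(j \right)} = \frac{1}{25 + j}$
$\left(\frac{1}{-151 - 538} + 78\right) \left(-225 + V{\left(z \right)}\right) = \left(\frac{1}{-151 - 538} + 78\right) \left(-225 + \frac{1}{25 - 23}\right) = \left(\frac{1}{-689} + 78\right) \left(-225 + \frac{1}{2}\right) = \left(- \frac{1}{689} + 78\right) \left(-225 + \frac{1}{2}\right) = \frac{53741}{689} \left(- \frac{449}{2}\right) = - \frac{24129709}{1378}$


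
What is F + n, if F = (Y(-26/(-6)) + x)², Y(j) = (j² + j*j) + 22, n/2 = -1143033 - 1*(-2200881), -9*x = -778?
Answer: 2137012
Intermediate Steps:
x = 778/9 (x = -⅑*(-778) = 778/9 ≈ 86.444)
n = 2115696 (n = 2*(-1143033 - 1*(-2200881)) = 2*(-1143033 + 2200881) = 2*1057848 = 2115696)
Y(j) = 22 + 2*j² (Y(j) = (j² + j²) + 22 = 2*j² + 22 = 22 + 2*j²)
F = 21316 (F = ((22 + 2*(-26/(-6))²) + 778/9)² = ((22 + 2*(-26*(-⅙))²) + 778/9)² = ((22 + 2*(13/3)²) + 778/9)² = ((22 + 2*(169/9)) + 778/9)² = ((22 + 338/9) + 778/9)² = (536/9 + 778/9)² = 146² = 21316)
F + n = 21316 + 2115696 = 2137012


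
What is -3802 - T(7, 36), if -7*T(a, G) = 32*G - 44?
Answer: -25506/7 ≈ -3643.7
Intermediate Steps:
T(a, G) = 44/7 - 32*G/7 (T(a, G) = -(32*G - 44)/7 = -(-44 + 32*G)/7 = 44/7 - 32*G/7)
-3802 - T(7, 36) = -3802 - (44/7 - 32/7*36) = -3802 - (44/7 - 1152/7) = -3802 - 1*(-1108/7) = -3802 + 1108/7 = -25506/7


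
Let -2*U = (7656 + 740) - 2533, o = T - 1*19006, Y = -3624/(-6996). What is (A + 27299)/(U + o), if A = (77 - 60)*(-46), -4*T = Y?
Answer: -15459411/12789638 ≈ -1.2087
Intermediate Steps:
Y = 302/583 (Y = -3624*(-1/6996) = 302/583 ≈ 0.51801)
T = -151/1166 (T = -¼*302/583 = -151/1166 ≈ -0.12950)
o = -22161147/1166 (o = -151/1166 - 1*19006 = -151/1166 - 19006 = -22161147/1166 ≈ -19006.)
U = -5863/2 (U = -((7656 + 740) - 2533)/2 = -(8396 - 2533)/2 = -½*5863 = -5863/2 ≈ -2931.5)
A = -782 (A = 17*(-46) = -782)
(A + 27299)/(U + o) = (-782 + 27299)/(-5863/2 - 22161147/1166) = 26517/(-12789638/583) = 26517*(-583/12789638) = -15459411/12789638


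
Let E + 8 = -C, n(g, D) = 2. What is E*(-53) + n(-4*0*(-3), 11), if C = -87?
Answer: -4185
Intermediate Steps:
E = 79 (E = -8 - 1*(-87) = -8 + 87 = 79)
E*(-53) + n(-4*0*(-3), 11) = 79*(-53) + 2 = -4187 + 2 = -4185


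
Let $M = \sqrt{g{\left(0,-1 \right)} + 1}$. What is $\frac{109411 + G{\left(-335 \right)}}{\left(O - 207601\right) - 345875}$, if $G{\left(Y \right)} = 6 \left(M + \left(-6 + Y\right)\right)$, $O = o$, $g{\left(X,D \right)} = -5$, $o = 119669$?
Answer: $- \frac{107365}{433807} - \frac{12 i}{433807} \approx -0.24749 - 2.7662 \cdot 10^{-5} i$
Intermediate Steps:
$O = 119669$
$M = 2 i$ ($M = \sqrt{-5 + 1} = \sqrt{-4} = 2 i \approx 2.0 i$)
$G{\left(Y \right)} = -36 + 6 Y + 12 i$ ($G{\left(Y \right)} = 6 \left(2 i + \left(-6 + Y\right)\right) = 6 \left(-6 + Y + 2 i\right) = -36 + 6 Y + 12 i$)
$\frac{109411 + G{\left(-335 \right)}}{\left(O - 207601\right) - 345875} = \frac{109411 + \left(-36 + 6 \left(-335\right) + 12 i\right)}{\left(119669 - 207601\right) - 345875} = \frac{109411 - \left(2046 - 12 i\right)}{-87932 - 345875} = \frac{109411 - \left(2046 - 12 i\right)}{-433807} = \left(107365 + 12 i\right) \left(- \frac{1}{433807}\right) = - \frac{107365}{433807} - \frac{12 i}{433807}$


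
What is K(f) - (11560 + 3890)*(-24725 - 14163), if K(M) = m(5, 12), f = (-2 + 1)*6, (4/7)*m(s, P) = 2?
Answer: 1201639207/2 ≈ 6.0082e+8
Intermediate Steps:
m(s, P) = 7/2 (m(s, P) = (7/4)*2 = 7/2)
f = -6 (f = -1*6 = -6)
K(M) = 7/2
K(f) - (11560 + 3890)*(-24725 - 14163) = 7/2 - (11560 + 3890)*(-24725 - 14163) = 7/2 - 15450*(-38888) = 7/2 - 1*(-600819600) = 7/2 + 600819600 = 1201639207/2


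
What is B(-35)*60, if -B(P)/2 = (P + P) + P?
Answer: 12600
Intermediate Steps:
B(P) = -6*P (B(P) = -2*((P + P) + P) = -2*(2*P + P) = -6*P)
B(-35)*60 = -6*(-35)*60 = 210*60 = 12600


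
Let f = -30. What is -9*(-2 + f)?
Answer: 288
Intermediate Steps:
-9*(-2 + f) = -9*(-2 - 30) = -9*(-32) = 288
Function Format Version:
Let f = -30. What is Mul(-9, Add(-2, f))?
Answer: 288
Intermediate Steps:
Mul(-9, Add(-2, f)) = Mul(-9, Add(-2, -30)) = Mul(-9, -32) = 288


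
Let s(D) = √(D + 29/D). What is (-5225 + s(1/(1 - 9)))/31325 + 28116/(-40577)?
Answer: -43709941/50842981 + I*√3714/125300 ≈ -0.8597 + 0.00048637*I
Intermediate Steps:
(-5225 + s(1/(1 - 9)))/31325 + 28116/(-40577) = (-5225 + √(1/(1 - 9) + 29/(1/(1 - 9))))/31325 + 28116/(-40577) = (-5225 + √(1/(-8) + 29/(1/(-8))))*(1/31325) + 28116*(-1/40577) = (-5225 + √(-⅛ + 29/(-⅛)))*(1/31325) - 28116/40577 = (-5225 + √(-⅛ + 29*(-8)))*(1/31325) - 28116/40577 = (-5225 + √(-⅛ - 232))*(1/31325) - 28116/40577 = (-5225 + √(-1857/8))*(1/31325) - 28116/40577 = (-5225 + I*√3714/4)*(1/31325) - 28116/40577 = (-209/1253 + I*√3714/125300) - 28116/40577 = -43709941/50842981 + I*√3714/125300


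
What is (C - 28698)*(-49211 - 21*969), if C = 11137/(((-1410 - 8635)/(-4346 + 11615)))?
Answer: 733810824408/287 ≈ 2.5568e+9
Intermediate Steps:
C = -11564979/1435 (C = 11137/((-10045/7269)) = 11137/((-10045*1/7269)) = 11137/(-10045/7269) = 11137*(-7269/10045) = -11564979/1435 ≈ -8059.2)
(C - 28698)*(-49211 - 21*969) = (-11564979/1435 - 28698)*(-49211 - 21*969) = -52746609*(-49211 - 20349)/1435 = -52746609/1435*(-69560) = 733810824408/287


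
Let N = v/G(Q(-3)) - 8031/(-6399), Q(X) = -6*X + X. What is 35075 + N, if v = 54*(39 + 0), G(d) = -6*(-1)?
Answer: 75566335/2133 ≈ 35427.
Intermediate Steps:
Q(X) = -5*X
G(d) = 6
v = 2106 (v = 54*39 = 2106)
N = 751360/2133 (N = 2106/6 - 8031/(-6399) = 2106*(⅙) - 8031*(-1/6399) = 351 + 2677/2133 = 751360/2133 ≈ 352.25)
35075 + N = 35075 + 751360/2133 = 75566335/2133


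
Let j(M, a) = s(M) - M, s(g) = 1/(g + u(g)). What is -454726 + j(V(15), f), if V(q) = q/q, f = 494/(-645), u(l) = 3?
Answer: -1818907/4 ≈ -4.5473e+5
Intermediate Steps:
f = -494/645 (f = 494*(-1/645) = -494/645 ≈ -0.76589)
V(q) = 1
s(g) = 1/(3 + g) (s(g) = 1/(g + 3) = 1/(3 + g))
j(M, a) = 1/(3 + M) - M
-454726 + j(V(15), f) = -454726 + (1 - 1*1*(3 + 1))/(3 + 1) = -454726 + (1 - 1*1*4)/4 = -454726 + (1 - 4)/4 = -454726 + (1/4)*(-3) = -454726 - 3/4 = -1818907/4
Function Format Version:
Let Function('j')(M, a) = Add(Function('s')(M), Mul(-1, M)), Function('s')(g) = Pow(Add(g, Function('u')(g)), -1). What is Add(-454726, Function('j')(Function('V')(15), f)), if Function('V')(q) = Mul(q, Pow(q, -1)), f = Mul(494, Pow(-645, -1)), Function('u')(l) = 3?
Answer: Rational(-1818907, 4) ≈ -4.5473e+5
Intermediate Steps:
f = Rational(-494, 645) (f = Mul(494, Rational(-1, 645)) = Rational(-494, 645) ≈ -0.76589)
Function('V')(q) = 1
Function('s')(g) = Pow(Add(3, g), -1) (Function('s')(g) = Pow(Add(g, 3), -1) = Pow(Add(3, g), -1))
Function('j')(M, a) = Add(Pow(Add(3, M), -1), Mul(-1, M))
Add(-454726, Function('j')(Function('V')(15), f)) = Add(-454726, Mul(Pow(Add(3, 1), -1), Add(1, Mul(-1, 1, Add(3, 1))))) = Add(-454726, Mul(Pow(4, -1), Add(1, Mul(-1, 1, 4)))) = Add(-454726, Mul(Rational(1, 4), Add(1, -4))) = Add(-454726, Mul(Rational(1, 4), -3)) = Add(-454726, Rational(-3, 4)) = Rational(-1818907, 4)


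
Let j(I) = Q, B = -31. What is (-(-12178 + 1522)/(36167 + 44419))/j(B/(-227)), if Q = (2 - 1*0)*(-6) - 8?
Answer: -4/605 ≈ -0.0066116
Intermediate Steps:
Q = -20 (Q = (2 + 0)*(-6) - 8 = 2*(-6) - 8 = -12 - 8 = -20)
j(I) = -20
(-(-12178 + 1522)/(36167 + 44419))/j(B/(-227)) = -(-12178 + 1522)/(36167 + 44419)/(-20) = -(-10656)/80586*(-1/20) = -1*(-16/121)*(-1/20) = (16/121)*(-1/20) = -4/605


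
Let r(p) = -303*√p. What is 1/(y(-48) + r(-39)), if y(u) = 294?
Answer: 98/1222329 + 101*I*√39/1222329 ≈ 8.0175e-5 + 0.00051602*I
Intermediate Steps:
1/(y(-48) + r(-39)) = 1/(294 - 303*I*√39)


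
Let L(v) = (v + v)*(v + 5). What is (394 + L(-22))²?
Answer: 1304164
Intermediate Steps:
L(v) = 2*v*(5 + v) (L(v) = (2*v)*(5 + v) = 2*v*(5 + v))
(394 + L(-22))² = (394 + 2*(-22)*(5 - 22))² = (394 + 2*(-22)*(-17))² = (394 + 748)² = 1142² = 1304164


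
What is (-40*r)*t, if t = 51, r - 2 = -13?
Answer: 22440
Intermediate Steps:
r = -11 (r = 2 - 13 = -11)
(-40*r)*t = -40*(-11)*51 = 440*51 = 22440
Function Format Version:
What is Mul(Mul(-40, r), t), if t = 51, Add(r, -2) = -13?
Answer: 22440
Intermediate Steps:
r = -11 (r = Add(2, -13) = -11)
Mul(Mul(-40, r), t) = Mul(Mul(-40, -11), 51) = Mul(440, 51) = 22440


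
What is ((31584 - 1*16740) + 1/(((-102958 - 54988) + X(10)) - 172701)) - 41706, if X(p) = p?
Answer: -8881571095/330637 ≈ -26862.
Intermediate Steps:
((31584 - 1*16740) + 1/(((-102958 - 54988) + X(10)) - 172701)) - 41706 = ((31584 - 1*16740) + 1/(((-102958 - 54988) + 10) - 172701)) - 41706 = ((31584 - 16740) + 1/((-157946 + 10) - 172701)) - 41706 = (14844 + 1/(-157936 - 172701)) - 41706 = (14844 + 1/(-330637)) - 41706 = (14844 - 1/330637) - 41706 = 4907975627/330637 - 41706 = -8881571095/330637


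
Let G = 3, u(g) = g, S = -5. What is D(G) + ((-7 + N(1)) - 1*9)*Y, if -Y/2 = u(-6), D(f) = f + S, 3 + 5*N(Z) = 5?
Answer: -946/5 ≈ -189.20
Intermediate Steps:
N(Z) = ⅖ (N(Z) = -⅗ + (⅕)*5 = -⅗ + 1 = ⅖)
D(f) = -5 + f (D(f) = f - 5 = -5 + f)
Y = 12 (Y = -2*(-6) = 12)
D(G) + ((-7 + N(1)) - 1*9)*Y = (-5 + 3) + ((-7 + ⅖) - 1*9)*12 = -2 + (-33/5 - 9)*12 = -2 - 78/5*12 = -2 - 936/5 = -946/5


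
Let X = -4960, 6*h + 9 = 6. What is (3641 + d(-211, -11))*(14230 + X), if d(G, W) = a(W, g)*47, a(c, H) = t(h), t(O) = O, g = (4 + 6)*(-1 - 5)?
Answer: 33534225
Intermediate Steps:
h = -½ (h = -3/2 + (⅙)*6 = -3/2 + 1 = -½ ≈ -0.50000)
g = -60 (g = 10*(-6) = -60)
a(c, H) = -½
d(G, W) = -47/2 (d(G, W) = -½*47 = -47/2)
(3641 + d(-211, -11))*(14230 + X) = (3641 - 47/2)*(14230 - 4960) = (7235/2)*9270 = 33534225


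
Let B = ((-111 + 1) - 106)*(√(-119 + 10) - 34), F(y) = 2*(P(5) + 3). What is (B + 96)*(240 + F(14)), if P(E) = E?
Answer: 1904640 - 55296*I*√109 ≈ 1.9046e+6 - 5.7731e+5*I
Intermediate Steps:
F(y) = 16 (F(y) = 2*(5 + 3) = 2*8 = 16)
B = 7344 - 216*I*√109 (B = (-110 - 106)*(√(-109) - 34) = -216*(I*√109 - 34) = -216*(-34 + I*√109) = 7344 - 216*I*√109 ≈ 7344.0 - 2255.1*I)
(B + 96)*(240 + F(14)) = ((7344 - 216*I*√109) + 96)*(240 + 16) = (7440 - 216*I*√109)*256 = 1904640 - 55296*I*√109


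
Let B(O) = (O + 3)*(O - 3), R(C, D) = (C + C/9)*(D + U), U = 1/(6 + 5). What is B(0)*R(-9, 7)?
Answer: 7020/11 ≈ 638.18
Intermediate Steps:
U = 1/11 ≈ 0.090909
R(C, D) = 10*C*(1/11 + D)/9 (R(C, D) = (C + C/9)*(D + 1/11) = (C + C*(⅑))*(1/11 + D) = (C + C/9)*(1/11 + D) = (10*C/9)*(1/11 + D) = 10*C*(1/11 + D)/9)
B(O) = (-3 + O)*(3 + O) (B(O) = (3 + O)*(-3 + O) = (-3 + O)*(3 + O))
B(0)*R(-9, 7) = (-9 + 0²)*((10/99)*(-9)*(1 + 11*7)) = (-9 + 0)*((10/99)*(-9)*(1 + 77)) = -10*(-9)*78/11 = -9*(-780/11) = 7020/11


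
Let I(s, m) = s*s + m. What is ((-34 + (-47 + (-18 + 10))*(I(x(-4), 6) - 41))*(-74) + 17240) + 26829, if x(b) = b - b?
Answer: -95865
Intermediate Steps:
x(b) = 0
I(s, m) = m + s² (I(s, m) = s² + m = m + s²)
((-34 + (-47 + (-18 + 10))*(I(x(-4), 6) - 41))*(-74) + 17240) + 26829 = ((-34 + (-47 + (-18 + 10))*((6 + 0²) - 41))*(-74) + 17240) + 26829 = ((-34 + (-47 - 8)*((6 + 0) - 41))*(-74) + 17240) + 26829 = ((-34 - 55*(6 - 41))*(-74) + 17240) + 26829 = ((-34 - 55*(-35))*(-74) + 17240) + 26829 = ((-34 + 1925)*(-74) + 17240) + 26829 = (1891*(-74) + 17240) + 26829 = (-139934 + 17240) + 26829 = -122694 + 26829 = -95865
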